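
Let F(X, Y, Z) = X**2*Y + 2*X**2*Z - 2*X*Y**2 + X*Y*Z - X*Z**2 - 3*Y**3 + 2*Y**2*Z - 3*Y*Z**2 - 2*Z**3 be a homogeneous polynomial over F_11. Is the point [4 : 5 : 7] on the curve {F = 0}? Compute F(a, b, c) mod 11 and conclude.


F(4,5,7) ≡ 10 (mod 11); P is NOT on the curve.

Evaluate F(4, 5, 7) term-by-term (mod 11).
  X**2*Y ↦ 1·16·5·1 = 80
  2*X**2*Z ↦ 2·16·1·7 = 224
  -2*X*Y**2 ↦ -2·4·25·1 = -200
  X*Y*Z ↦ 1·4·5·7 = 140
  -X*Z**2 ↦ -1·4·1·49 = -196
  -3*Y**3 ↦ -3·1·125·1 = -375
  2*Y**2*Z ↦ 2·1·25·7 = 350
  -3*Y*Z**2 ↦ -3·1·5·49 = -735
  -2*Z**3 ↦ -2·1·1·343 = -686
Sum: F(4, 5, 7) = (80) + (224) + (-200) + (140) + (-196) + (-375) + (350) + (-735) + (-686) = -1398.
Reducing mod 11: -1398 ≡ 10 (mod 11).
Since F(a, b, c) ≡ 10 ≠ 0 (mod 11), P does NOT lie on the curve.


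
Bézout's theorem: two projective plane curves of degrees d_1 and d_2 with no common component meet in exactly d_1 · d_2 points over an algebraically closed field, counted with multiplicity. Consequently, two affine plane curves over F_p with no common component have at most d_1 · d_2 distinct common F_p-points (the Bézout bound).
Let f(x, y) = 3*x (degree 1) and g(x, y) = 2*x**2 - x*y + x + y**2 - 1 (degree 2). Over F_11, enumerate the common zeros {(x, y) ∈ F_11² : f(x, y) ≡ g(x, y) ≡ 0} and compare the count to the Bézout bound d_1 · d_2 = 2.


Common zeros: {(0, 1), (0, 10)}; count = 2; Bézout bound = 2.

deg(f) = 1, deg(g) = 2, so Bézout bound = 2.
Scan x ∈ F_11. For each x, list the y ∈ F_11 with f(x, y) ≡ 0 and those with g(x, y) ≡ 0 (mod 11); the common zeros in that column are the intersection.
  x = 0: f ≡ 0 at y ∈ {0, 1, 2, 3, 4, 5, 6, 7, 8, 9, 10}; g ≡ 0 at y ∈ {1, 10}; common: {1, 10}.
  x = 1: f ≡ 0 at y ∈ ∅; g ≡ 0 at y ∈ {5, 7}; common: ∅.
  x = 2: f ≡ 0 at y ∈ ∅; g ≡ 0 at y ∈ {6, 7}; common: ∅.
  x = 3: f ≡ 0 at y ∈ ∅; g ≡ 0 at y ∈ ∅; common: ∅.
  x = 4: f ≡ 0 at y ∈ ∅; g ≡ 0 at y ∈ ∅; common: ∅.
  x = 5: f ≡ 0 at y ∈ ∅; g ≡ 0 at y ∈ ∅; common: ∅.
  x = 6: f ≡ 0 at y ∈ ∅; g ≡ 0 at y ∈ {0, 6}; common: ∅.
  x = 7: f ≡ 0 at y ∈ ∅; g ≡ 0 at y ∈ ∅; common: ∅.
  x = 8: f ≡ 0 at y ∈ ∅; g ≡ 0 at y ∈ ∅; common: ∅.
  x = 9: f ≡ 0 at y ∈ ∅; g ≡ 0 at y ∈ ∅; common: ∅.
  x = 10: f ≡ 0 at y ∈ ∅; g ≡ 0 at y ∈ {0, 10}; common: ∅.
Collecting: common zeros = {(0, 1), (0, 10)}, so the count is 2.
Comparison with the Bézout bound: 2 ≤ 2 = deg(f)·deg(g), as expected for curves with no common component (the bound is attained).


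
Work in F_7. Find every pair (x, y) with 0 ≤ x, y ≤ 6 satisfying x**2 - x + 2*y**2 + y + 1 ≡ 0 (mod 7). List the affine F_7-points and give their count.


Affine F_7-points: {(0, 5), (1, 5), (3, 0), (3, 3), (4, 4), (4, 6), (5, 0), (5, 3)}; count = 8.

For each of the 49 pairs (x, y) ∈ F_7², evaluate f(x, y) mod 7. Record the zeros.
  x = 0: [0↦1, 1↦4, 2↦4, 3↦1, 4↦2, 5↦0, 6↦2]  zeros at y ∈ {5}
  x = 1: [0↦1, 1↦4, 2↦4, 3↦1, 4↦2, 5↦0, 6↦2]  zeros at y ∈ {5}
  x = 2: [0↦3, 1↦6, 2↦6, 3↦3, 4↦4, 5↦2, 6↦4]  zeros at y ∈ ∅
  x = 3: [0↦0, 1↦3, 2↦3, 3↦0, 4↦1, 5↦6, 6↦1]  zeros at y ∈ {0, 3}
  x = 4: [0↦6, 1↦2, 2↦2, 3↦6, 4↦0, 5↦5, 6↦0]  zeros at y ∈ {4, 6}
  x = 5: [0↦0, 1↦3, 2↦3, 3↦0, 4↦1, 5↦6, 6↦1]  zeros at y ∈ {0, 3}
  x = 6: [0↦3, 1↦6, 2↦6, 3↦3, 4↦4, 5↦2, 6↦4]  zeros at y ∈ ∅
Collecting zeros: affine points = {(0, 5), (1, 5), (3, 0), (3, 3), (4, 4), (4, 6), (5, 0), (5, 3)}.
Total count |C(F_7)_aff| = 8.


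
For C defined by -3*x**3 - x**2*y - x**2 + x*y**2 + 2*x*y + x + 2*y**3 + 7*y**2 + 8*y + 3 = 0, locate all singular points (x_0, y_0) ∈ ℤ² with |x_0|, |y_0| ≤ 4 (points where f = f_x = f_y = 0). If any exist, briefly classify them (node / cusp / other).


Singular points: {(0, -1)}; classification: cusp.

Compute partial derivatives:
  f_x = -9*x**2 - 2*x*y - 2*x + y**2 + 2*y + 1.
  f_y = -x**2 + 2*x*y + 2*x + 6*y**2 + 14*y + 8.
Scan x_0 ∈ {−4, ..., 4}. For each x_0, f_y(x_0, y) is a polynomial in y; find its integer roots y ∈ {−4, ..., 4}, then test f_x and f at those candidates.
  x = -4: f_y(-4, y) = 6*y**2 + 6*y - 16; no integer root y with |y| ≤ 4.
  x = -3: f_y(-3, y) = 6*y**2 + 8*y - 7; no integer root y with |y| ≤ 4.
  x = -2: f_y(-2, y) = 6*y**2 + 10*y; vanishes at y ∈ {0}. (-2, 0): f_x = -31 ≠ 0.
  x = -1: f_y(-1, y) = 6*y**2 + 12*y + 5; no integer root y with |y| ≤ 4.
  x = 0: f_y(0, y) = 6*y**2 + 14*y + 8; vanishes at y ∈ {-1}. (0, -1): f_x = 0, f = 0 — SINGULAR.
  x = 1: f_y(1, y) = 6*y**2 + 16*y + 9; no integer root y with |y| ≤ 4.
  x = 2: f_y(2, y) = 6*y**2 + 18*y + 8; no integer root y with |y| ≤ 4.
  x = 3: f_y(3, y) = 6*y**2 + 20*y + 5; no integer root y with |y| ≤ 4.
  x = 4: f_y(4, y) = 6*y**2 + 22*y; vanishes at y ∈ {0}. (4, 0): f_x = -151 ≠ 0.
Only singular point on the grid: (0, -1).
Classify: substitute x = 0 + u, y = -1 + v and expand: f = -3*u**3 - u**2*v + u*v**2 + 2*v**3 + v**2.
No constant or linear terms (consistent with a singular point). Quadratic part: v**2. Cubic part: -3*u**3 - u**2*v + u*v**2 + 2*v**3.
The quadratic part v**2 is a perfect square, so there is a single (double) tangent line v = 0, i.e. y = -1. Restricting the cubic part to that line (v = 0) leaves -3*u**3 ≠ 0, so f is not divisible by v and the branch is v² ≈ 3*u**3 to lowest order — this is a cusp.
Classification: cusp.


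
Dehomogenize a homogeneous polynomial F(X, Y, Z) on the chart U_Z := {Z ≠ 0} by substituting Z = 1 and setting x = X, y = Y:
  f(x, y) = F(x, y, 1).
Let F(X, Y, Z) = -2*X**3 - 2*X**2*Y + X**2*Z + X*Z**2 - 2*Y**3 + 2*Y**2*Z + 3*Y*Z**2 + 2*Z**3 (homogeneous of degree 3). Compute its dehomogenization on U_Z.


f(x, y) = -2*x**3 - 2*x**2*y + x**2 + x - 2*y**3 + 2*y**2 + 3*y + 2

On U_Z we set Z = 1. Each monomial c·X^i·Y^j·Z^k in F becomes c·x^i·y^j·1^k = c·x^i·y^j.
Substituting Z = 1: F(X, Y, 1) = -2*x**3 - 2*x**2*y + x**2 + x - 2*y**3 + 2*y**2 + 3*y + 2.
Note: deg(f) ≤ deg(F) = 3; strict inequality happens when F is divisible by Z (lost terms).


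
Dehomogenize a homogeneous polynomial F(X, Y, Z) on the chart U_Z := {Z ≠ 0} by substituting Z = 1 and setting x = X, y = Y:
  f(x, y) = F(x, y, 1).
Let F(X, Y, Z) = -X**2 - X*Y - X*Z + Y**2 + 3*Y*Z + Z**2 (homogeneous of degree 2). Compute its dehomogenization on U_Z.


f(x, y) = -x**2 - x*y - x + y**2 + 3*y + 1

On U_Z we set Z = 1. Each monomial c·X^i·Y^j·Z^k in F becomes c·x^i·y^j·1^k = c·x^i·y^j.
Substituting Z = 1: F(X, Y, 1) = -x**2 - x*y - x + y**2 + 3*y + 1.
Note: deg(f) ≤ deg(F) = 2; strict inequality happens when F is divisible by Z (lost terms).


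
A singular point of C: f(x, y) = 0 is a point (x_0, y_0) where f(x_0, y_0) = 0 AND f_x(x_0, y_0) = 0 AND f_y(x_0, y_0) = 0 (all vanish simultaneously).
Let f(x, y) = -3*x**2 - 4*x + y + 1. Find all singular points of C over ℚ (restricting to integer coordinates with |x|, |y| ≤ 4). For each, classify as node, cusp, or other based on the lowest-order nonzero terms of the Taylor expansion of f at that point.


No singular points in the scanned grid; C is smooth there.

Compute partial derivatives:
  f_x = -6*x - 4.
  f_y = 1.
f_y = 1 is a nonzero constant, so f_y never vanishes: no point (x, y) can satisfy f = f_x = f_y = 0. In particular no (x, y) ∈ {−4, ..., 4}² is singular; the curve is smooth.


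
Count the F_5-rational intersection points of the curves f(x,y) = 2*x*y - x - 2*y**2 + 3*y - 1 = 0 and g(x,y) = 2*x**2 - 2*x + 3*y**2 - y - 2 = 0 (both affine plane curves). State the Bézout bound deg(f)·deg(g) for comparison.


Common zeros: {(0, 1)}; count = 1; Bézout bound = 4.

deg(f) = 2, deg(g) = 2, so Bézout bound = 4.
Scan x ∈ F_5. For each x, list the y ∈ F_5 with f(x, y) ≡ 0 and those with g(x, y) ≡ 0 (mod 5); the common zeros in that column are the intersection.
  x = 0: f ≡ 0 at y ∈ {1, 3}; g ≡ 0 at y ∈ {1}; common: {1}.
  x = 1: f ≡ 0 at y ∈ {2, 3}; g ≡ 0 at y ∈ {1}; common: ∅.
  x = 2: f ≡ 0 at y ∈ {3}; g ≡ 0 at y ∈ ∅; common: ∅.
  x = 3: f ≡ 0 at y ∈ {3, 4}; g ≡ 0 at y ∈ {0, 2}; common: ∅.
  x = 4: f ≡ 0 at y ∈ {0, 3}; g ≡ 0 at y ∈ ∅; common: ∅.
Collecting: common zeros = {(0, 1)}, so the count is 1.
Comparison with the Bézout bound: 1 ≤ 4 = deg(f)·deg(g), as expected for curves with no common component (the affine F_5-count falls short of the bound because intersections may lie at infinity, over extension fields, or carry multiplicity).


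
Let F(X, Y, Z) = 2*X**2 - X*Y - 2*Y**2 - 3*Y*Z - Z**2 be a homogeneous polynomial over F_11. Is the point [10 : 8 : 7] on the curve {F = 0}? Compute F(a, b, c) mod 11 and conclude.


F(10,8,7) ≡ 6 (mod 11); P is NOT on the curve.

Evaluate F(10, 8, 7) term-by-term (mod 11).
  2*X**2 ↦ 2·100·1·1 = 200
  -X*Y ↦ -1·10·8·1 = -80
  -2*Y**2 ↦ -2·1·64·1 = -128
  -3*Y*Z ↦ -3·1·8·7 = -168
  -Z**2 ↦ -1·1·1·49 = -49
Sum: F(10, 8, 7) = (200) + (-80) + (-128) + (-168) + (-49) = -225.
Reducing mod 11: -225 ≡ 6 (mod 11).
Since F(a, b, c) ≡ 6 ≠ 0 (mod 11), P does NOT lie on the curve.


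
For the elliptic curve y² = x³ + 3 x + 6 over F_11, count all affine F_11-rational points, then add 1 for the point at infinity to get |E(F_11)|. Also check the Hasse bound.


Affine points = {(2, 3), (2, 8), (3, 3), (3, 8), (4, 4), (4, 7), (5, 5), (5, 6), (6, 3), (6, 8), (8, 5), (8, 6), (9, 5), (9, 6)}; affine count = 14; |E(F_11)| = 15.

Discriminant check: Δ ∝ 4a³ + 27b² = 4·3³ + 27·6² = 4·27 + 27·36 ≡ 2 (mod 11). Nonzero ⇒ E is nonsingular.
For each x ∈ F_11, compute rhs = x³ + 3·x + 6 mod 11, then count y ∈ F_11 with y² ≡ rhs.
  x = 0: rhs = 6, matching y values: none (0 points).
  x = 1: rhs = 10, matching y values: none (0 points).
  x = 2: rhs = 9, matching y values: 3, 8 (2 points).
  x = 3: rhs = 9, matching y values: 3, 8 (2 points).
  x = 4: rhs = 5, matching y values: 4, 7 (2 points).
  x = 5: rhs = 3, matching y values: 5, 6 (2 points).
  x = 6: rhs = 9, matching y values: 3, 8 (2 points).
  x = 7: rhs = 7, matching y values: none (0 points).
  x = 8: rhs = 3, matching y values: 5, 6 (2 points).
  x = 9: rhs = 3, matching y values: 5, 6 (2 points).
  x = 10: rhs = 2, matching y values: none (0 points).
Total affine count: 14.
Full point count |E(F_11)| = 14 + 1 = 15.
Hasse bound: |15 − (11+1)| = |3| = 3 ≤ 2√11 ≈ 6.6332 ✓.


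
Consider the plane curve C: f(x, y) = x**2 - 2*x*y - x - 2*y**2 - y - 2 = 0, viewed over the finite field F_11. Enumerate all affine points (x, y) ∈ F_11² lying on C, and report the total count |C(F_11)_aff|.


Affine F_11-points: {(1, 7), (1, 8), (2, 0), (2, 3), (3, 6), (3, 7), (5, 3), (5, 8), (10, 0), (10, 6)}; count = 10.

For each of the 121 pairs (x, y) ∈ F_11², evaluate f(x, y) mod 11. Record the zeros.
  x = 0: [0↦9, 1↦6, 2↦10, 3↦10, 4↦6, 5↦9, 6↦8, 7↦3, 8↦5, 9↦3, 10↦8]  zeros at y ∈ ∅
  x = 1: [0↦9, 1↦4, 2↦6, 3↦4, 4↦9, 5↦10, 6↦7, 7↦0, 8↦0, 9↦7, 10↦10]  zeros at y ∈ {7, 8}
  x = 2: [0↦0, 1↦4, 2↦4, 3↦0, 4↦3, 5↦2, 6↦8, 7↦10, 8↦8, 9↦2, 10↦3]  zeros at y ∈ {0, 3}
  x = 3: [0↦4, 1↦6, 2↦4, 3↦9, 4↦10, 5↦7, 6↦0, 7↦0, 8↦7, 9↦10, 10↦9]  zeros at y ∈ {6, 7}
  x = 4: [0↦10, 1↦10, 2↦6, 3↦9, 4↦8, 5↦3, 6↦5, 7↦3, 8↦8, 9↦9, 10↦6]  zeros at y ∈ ∅
  x = 5: [0↦7, 1↦5, 2↦10, 3↦0, 4↦8, 5↦1, 6↦1, 7↦8, 8↦0, 9↦10, 10↦5]  zeros at y ∈ {3, 8}
  x = 6: [0↦6, 1↦2, 2↦5, 3↦4, 4↦10, 5↦1, 6↦10, 7↦4, 8↦5, 9↦2, 10↦6]  zeros at y ∈ ∅
  x = 7: [0↦7, 1↦1, 2↦2, 3↦10, 4↦3, 5↦3, 6↦10, 7↦2, 8↦1, 9↦7, 10↦9]  zeros at y ∈ ∅
  x = 8: [0↦10, 1↦2, 2↦1, 3↦7, 4↦9, 5↦7, 6↦1, 7↦2, 8↦10, 9↦3, 10↦3]  zeros at y ∈ ∅
  x = 9: [0↦4, 1↦5, 2↦2, 3↦6, 4↦6, 5↦2, 6↦5, 7↦4, 8↦10, 9↦1, 10↦10]  zeros at y ∈ ∅
  x = 10: [0↦0, 1↦10, 2↦5, 3↦7, 4↦5, 5↦10, 6↦0, 7↦8, 8↦1, 9↦1, 10↦8]  zeros at y ∈ {0, 6}
Collecting zeros: affine points = {(1, 7), (1, 8), (2, 0), (2, 3), (3, 6), (3, 7), (5, 3), (5, 8), (10, 0), (10, 6)}.
Total count |C(F_11)_aff| = 10.


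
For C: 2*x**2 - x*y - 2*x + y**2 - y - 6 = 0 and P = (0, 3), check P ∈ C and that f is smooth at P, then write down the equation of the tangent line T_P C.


Tangent line at P: -5*x + 5*y - 15 = 0.

Step 1: f(0, 3) = 0, so P lies on C.
Step 2: partial derivatives
  f_x(x, y) = 4*x - y - 2, f_y(x, y) = -x + 2*y - 1.
  f_x(P) = -5, f_y(P) = 5 (gradient nonzero, so P is smooth).
Step 3: tangent line at P: -5·(x − 0) + 5·(y − 3) = 0.
Expanding: -5*x + 5*y - 15 = 0.


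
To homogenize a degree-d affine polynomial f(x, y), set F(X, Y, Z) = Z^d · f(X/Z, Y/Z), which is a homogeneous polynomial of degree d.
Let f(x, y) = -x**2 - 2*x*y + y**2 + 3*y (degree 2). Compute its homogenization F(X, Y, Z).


F(X, Y, Z) = -X**2 - 2*X*Y + Y**2 + 3*Y*Z

deg(f) = 2.
Substitute x = X/Z, y = Y/Z into f, then multiply by Z^2.
  monomial -1·x^2·y^0 ↦ -1·X^2·Y^0·Z^0.
  monomial -2·x^1·y^1 ↦ -2·X^1·Y^1·Z^0.
  monomial 1·x^0·y^2 ↦ 1·X^0·Y^2·Z^0.
  monomial 3·x^0·y^1 ↦ 3·X^0·Y^1·Z^1.
Collecting: F(X, Y, Z) = -X**2 - 2*X*Y + Y**2 + 3*Y*Z.


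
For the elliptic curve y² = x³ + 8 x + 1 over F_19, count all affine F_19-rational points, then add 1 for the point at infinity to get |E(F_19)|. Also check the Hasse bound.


Affine points = {(0, 1), (0, 18), (2, 5), (2, 14), (7, 1), (7, 18), (8, 8), (8, 11), (9, 2), (9, 17), (10, 6), (10, 13), (12, 1), (12, 18), (14, 8), (14, 11), (15, 0), (16, 8), (16, 11), (18, 7), (18, 12)}; affine count = 21; |E(F_19)| = 22.

Discriminant check: Δ ∝ 4a³ + 27b² = 4·8³ + 27·1² = 4·512 + 27·1 ≡ 4 (mod 19). Nonzero ⇒ E is nonsingular.
For each x ∈ F_19, compute rhs = x³ + 8·x + 1 mod 19, then count y ∈ F_19 with y² ≡ rhs.
  x = 0: rhs = 1, matching y values: 1, 18 (2 points).
  x = 1: rhs = 10, matching y values: none (0 points).
  x = 2: rhs = 6, matching y values: 5, 14 (2 points).
  x = 3: rhs = 14, matching y values: none (0 points).
  x = 4: rhs = 2, matching y values: none (0 points).
  x = 5: rhs = 14, matching y values: none (0 points).
  x = 6: rhs = 18, matching y values: none (0 points).
  x = 7: rhs = 1, matching y values: 1, 18 (2 points).
  x = 8: rhs = 7, matching y values: 8, 11 (2 points).
  x = 9: rhs = 4, matching y values: 2, 17 (2 points).
  x = 10: rhs = 17, matching y values: 6, 13 (2 points).
  x = 11: rhs = 14, matching y values: none (0 points).
  x = 12: rhs = 1, matching y values: 1, 18 (2 points).
  x = 13: rhs = 3, matching y values: none (0 points).
  x = 14: rhs = 7, matching y values: 8, 11 (2 points).
  x = 15: rhs = 0, matching y values: 0 (1 points).
  x = 16: rhs = 7, matching y values: 8, 11 (2 points).
  x = 17: rhs = 15, matching y values: none (0 points).
  x = 18: rhs = 11, matching y values: 7, 12 (2 points).
Total affine count: 21.
Full point count |E(F_19)| = 21 + 1 = 22.
Hasse bound: |22 − (19+1)| = |2| = 2 ≤ 2√19 ≈ 8.7178 ✓.


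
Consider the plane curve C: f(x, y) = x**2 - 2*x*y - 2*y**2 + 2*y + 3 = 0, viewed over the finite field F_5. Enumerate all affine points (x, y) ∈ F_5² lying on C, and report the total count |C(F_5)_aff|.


Affine F_5-points: {(2, 2)}; count = 1.

For each of the 25 pairs (x, y) ∈ F_5², evaluate f(x, y) mod 5. Record the zeros.
  x = 0: [0↦3, 1↦3, 2↦4, 3↦1, 4↦4]  zeros at y ∈ ∅
  x = 1: [0↦4, 1↦2, 2↦1, 3↦1, 4↦2]  zeros at y ∈ ∅
  x = 2: [0↦2, 1↦3, 2↦0, 3↦3, 4↦2]  zeros at y ∈ {2}
  x = 3: [0↦2, 1↦1, 2↦1, 3↦2, 4↦4]  zeros at y ∈ ∅
  x = 4: [0↦4, 1↦1, 2↦4, 3↦3, 4↦3]  zeros at y ∈ ∅
Collecting zeros: affine points = {(2, 2)}.
Total count |C(F_5)_aff| = 1.


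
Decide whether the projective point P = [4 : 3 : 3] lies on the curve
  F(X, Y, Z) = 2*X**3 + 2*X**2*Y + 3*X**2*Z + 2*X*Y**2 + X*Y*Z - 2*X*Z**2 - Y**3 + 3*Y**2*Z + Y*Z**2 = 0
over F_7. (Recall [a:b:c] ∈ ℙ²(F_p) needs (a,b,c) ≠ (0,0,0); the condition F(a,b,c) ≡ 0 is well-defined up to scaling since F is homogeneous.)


F(4,3,3) ≡ 2 (mod 7); P is NOT on the curve.

Evaluate F(4, 3, 3) term-by-term (mod 7).
  2*X**3 ↦ 2·64·1·1 = 128
  2*X**2*Y ↦ 2·16·3·1 = 96
  3*X**2*Z ↦ 3·16·1·3 = 144
  2*X*Y**2 ↦ 2·4·9·1 = 72
  X*Y*Z ↦ 1·4·3·3 = 36
  -2*X*Z**2 ↦ -2·4·1·9 = -72
  -Y**3 ↦ -1·1·27·1 = -27
  3*Y**2*Z ↦ 3·1·9·3 = 81
  Y*Z**2 ↦ 1·1·3·9 = 27
Sum: F(4, 3, 3) = (128) + (96) + (144) + (72) + (36) + (-72) + (-27) + (81) + (27) = 485.
Reducing mod 7: 485 ≡ 2 (mod 7).
Since F(a, b, c) ≡ 2 ≠ 0 (mod 7), P does NOT lie on the curve.


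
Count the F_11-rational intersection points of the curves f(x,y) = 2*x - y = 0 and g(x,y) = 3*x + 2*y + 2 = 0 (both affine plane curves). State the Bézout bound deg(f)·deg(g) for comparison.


Common zeros: {(6, 1)}; count = 1; Bézout bound = 1.

deg(f) = 1, deg(g) = 1, so Bézout bound = 1.
Scan x ∈ F_11. For each x, list the y ∈ F_11 with f(x, y) ≡ 0 and those with g(x, y) ≡ 0 (mod 11); the common zeros in that column are the intersection.
  x = 0: f ≡ 0 at y ∈ {0}; g ≡ 0 at y ∈ {10}; common: ∅.
  x = 1: f ≡ 0 at y ∈ {2}; g ≡ 0 at y ∈ {3}; common: ∅.
  x = 2: f ≡ 0 at y ∈ {4}; g ≡ 0 at y ∈ {7}; common: ∅.
  x = 3: f ≡ 0 at y ∈ {6}; g ≡ 0 at y ∈ {0}; common: ∅.
  x = 4: f ≡ 0 at y ∈ {8}; g ≡ 0 at y ∈ {4}; common: ∅.
  x = 5: f ≡ 0 at y ∈ {10}; g ≡ 0 at y ∈ {8}; common: ∅.
  x = 6: f ≡ 0 at y ∈ {1}; g ≡ 0 at y ∈ {1}; common: {1}.
  x = 7: f ≡ 0 at y ∈ {3}; g ≡ 0 at y ∈ {5}; common: ∅.
  x = 8: f ≡ 0 at y ∈ {5}; g ≡ 0 at y ∈ {9}; common: ∅.
  x = 9: f ≡ 0 at y ∈ {7}; g ≡ 0 at y ∈ {2}; common: ∅.
  x = 10: f ≡ 0 at y ∈ {9}; g ≡ 0 at y ∈ {6}; common: ∅.
Collecting: common zeros = {(6, 1)}, so the count is 1.
Comparison with the Bézout bound: 1 ≤ 1 = deg(f)·deg(g), as expected for curves with no common component (the bound is attained).


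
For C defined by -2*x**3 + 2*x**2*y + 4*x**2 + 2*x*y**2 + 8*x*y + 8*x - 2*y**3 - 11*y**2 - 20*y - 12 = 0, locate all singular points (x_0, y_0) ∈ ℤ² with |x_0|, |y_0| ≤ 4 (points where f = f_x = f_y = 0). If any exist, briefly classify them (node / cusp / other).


Singular points: {(0, -2)}; classification: cusp.

Compute partial derivatives:
  f_x = -6*x**2 + 4*x*y + 8*x + 2*y**2 + 8*y + 8.
  f_y = 2*x**2 + 4*x*y + 8*x - 6*y**2 - 22*y - 20.
Scan x_0 ∈ {−4, ..., 4}. For each x_0, f_y(x_0, y) is a polynomial in y; find its integer roots y ∈ {−4, ..., 4}, then test f_x and f at those candidates.
  x = -4: f_y(-4, y) = -6*y**2 - 38*y - 20; no integer root y with |y| ≤ 4.
  x = -3: f_y(-3, y) = -6*y**2 - 34*y - 26; no integer root y with |y| ≤ 4.
  x = -2: f_y(-2, y) = -6*y**2 - 30*y - 28; no integer root y with |y| ≤ 4.
  x = -1: f_y(-1, y) = -6*y**2 - 26*y - 26; no integer root y with |y| ≤ 4.
  x = 0: f_y(0, y) = -6*y**2 - 22*y - 20; vanishes at y ∈ {-2}. (0, -2): f_x = 0, f = 0 — SINGULAR.
  x = 1: f_y(1, y) = -6*y**2 - 18*y - 10; no integer root y with |y| ≤ 4.
  x = 2: f_y(2, y) = -6*y**2 - 14*y + 4; no integer root y with |y| ≤ 4.
  x = 3: f_y(3, y) = -6*y**2 - 10*y + 22; no integer root y with |y| ≤ 4.
  x = 4: f_y(4, y) = -6*y**2 - 6*y + 44; no integer root y with |y| ≤ 4.
Only singular point on the grid: (0, -2).
Classify: substitute x = 0 + u, y = -2 + v and expand: f = -2*u**3 + 2*u**2*v + 2*u*v**2 - 2*v**3 + v**2.
No constant or linear terms (consistent with a singular point). Quadratic part: v**2. Cubic part: -2*u**3 + 2*u**2*v + 2*u*v**2 - 2*v**3.
The quadratic part v**2 is a perfect square, so there is a single (double) tangent line v = 0, i.e. y = -2. Restricting the cubic part to that line (v = 0) leaves -2*u**3 ≠ 0, so f is not divisible by v and the branch is v² ≈ 2*u**3 to lowest order — this is a cusp.
Classification: cusp.


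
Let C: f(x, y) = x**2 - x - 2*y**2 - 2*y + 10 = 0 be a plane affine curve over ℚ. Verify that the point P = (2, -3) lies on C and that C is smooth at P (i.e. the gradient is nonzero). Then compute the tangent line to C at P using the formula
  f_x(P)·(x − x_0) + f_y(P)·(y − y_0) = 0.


Tangent line at P: 3*x + 10*y + 24 = 0.

Step 1: f(2, -3) = 0, so P lies on C.
Step 2: partial derivatives
  f_x(x, y) = 2*x - 1, f_y(x, y) = -4*y - 2.
  f_x(P) = 3, f_y(P) = 10 (gradient nonzero, so P is smooth).
Step 3: tangent line at P: 3·(x − 2) + 10·(y − -3) = 0.
Expanding: 3*x + 10*y + 24 = 0.


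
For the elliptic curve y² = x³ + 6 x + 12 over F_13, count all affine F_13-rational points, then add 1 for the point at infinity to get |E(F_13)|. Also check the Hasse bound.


Affine points = {(0, 5), (0, 8), (4, 3), (4, 10), (6, 2), (6, 11), (8, 0)}; affine count = 7; |E(F_13)| = 8.

Discriminant check: Δ ∝ 4a³ + 27b² = 4·6³ + 27·12² = 4·216 + 27·144 ≡ 7 (mod 13). Nonzero ⇒ E is nonsingular.
For each x ∈ F_13, compute rhs = x³ + 6·x + 12 mod 13, then count y ∈ F_13 with y² ≡ rhs.
  x = 0: rhs = 12, matching y values: 5, 8 (2 points).
  x = 1: rhs = 6, matching y values: none (0 points).
  x = 2: rhs = 6, matching y values: none (0 points).
  x = 3: rhs = 5, matching y values: none (0 points).
  x = 4: rhs = 9, matching y values: 3, 10 (2 points).
  x = 5: rhs = 11, matching y values: none (0 points).
  x = 6: rhs = 4, matching y values: 2, 11 (2 points).
  x = 7: rhs = 7, matching y values: none (0 points).
  x = 8: rhs = 0, matching y values: 0 (1 points).
  x = 9: rhs = 2, matching y values: none (0 points).
  x = 10: rhs = 6, matching y values: none (0 points).
  x = 11: rhs = 5, matching y values: none (0 points).
  x = 12: rhs = 5, matching y values: none (0 points).
Total affine count: 7.
Full point count |E(F_13)| = 7 + 1 = 8.
Hasse bound: |8 − (13+1)| = |-6| = 6 ≤ 2√13 ≈ 7.2111 ✓.


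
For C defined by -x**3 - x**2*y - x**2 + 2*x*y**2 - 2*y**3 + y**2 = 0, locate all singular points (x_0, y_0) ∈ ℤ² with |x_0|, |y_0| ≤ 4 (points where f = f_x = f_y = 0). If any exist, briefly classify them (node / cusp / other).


Singular points: {(0, 0)}; classification: node.

Compute partial derivatives:
  f_x = -3*x**2 - 2*x*y - 2*x + 2*y**2.
  f_y = -x**2 + 4*x*y - 6*y**2 + 2*y.
Scan x_0 ∈ {−4, ..., 4}. For each x_0, f_y(x_0, y) is a polynomial in y; find its integer roots y ∈ {−4, ..., 4}, then test f_x and f at those candidates.
  x = -4: f_y(-4, y) = -6*y**2 - 14*y - 16; no integer root y with |y| ≤ 4.
  x = -3: f_y(-3, y) = -6*y**2 - 10*y - 9; no integer root y with |y| ≤ 4.
  x = -2: f_y(-2, y) = -6*y**2 - 6*y - 4; no integer root y with |y| ≤ 4.
  x = -1: f_y(-1, y) = -6*y**2 - 2*y - 1; no integer root y with |y| ≤ 4.
  x = 0: f_y(0, y) = -6*y**2 + 2*y; vanishes at y ∈ {0}. (0, 0): f_x = 0, f = 0 — SINGULAR.
  x = 1: f_y(1, y) = -6*y**2 + 6*y - 1; no integer root y with |y| ≤ 4.
  x = 2: f_y(2, y) = -6*y**2 + 10*y - 4; vanishes at y ∈ {1}. (2, 1): f_x = -18 ≠ 0.
  x = 3: f_y(3, y) = -6*y**2 + 14*y - 9; no integer root y with |y| ≤ 4.
  x = 4: f_y(4, y) = -6*y**2 + 18*y - 16; no integer root y with |y| ≤ 4.
Only singular point on the grid: (0, 0).
Classify: substitute x = 0 + u, y = 0 + v and expand: f = -u**3 - u**2*v - u**2 + 2*u*v**2 - 2*v**3 + v**2.
No constant or linear terms (consistent with a singular point). Quadratic part: -u**2 + v**2. Cubic part: -u**3 - u**2*v + 2*u*v**2 - 2*v**3.
The quadratic part v**2 - u**2 = (v − u)(v + u) splits into two distinct linear factors, so there are two distinct tangent lines y − 0 = ±(x − 0) — this is a node (ordinary double point).
Classification: node.


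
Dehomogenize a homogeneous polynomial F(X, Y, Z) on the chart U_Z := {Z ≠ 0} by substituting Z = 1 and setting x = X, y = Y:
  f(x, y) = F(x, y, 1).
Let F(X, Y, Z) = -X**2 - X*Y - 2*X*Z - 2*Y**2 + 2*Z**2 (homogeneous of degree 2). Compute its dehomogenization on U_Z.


f(x, y) = -x**2 - x*y - 2*x - 2*y**2 + 2

On U_Z we set Z = 1. Each monomial c·X^i·Y^j·Z^k in F becomes c·x^i·y^j·1^k = c·x^i·y^j.
Substituting Z = 1: F(X, Y, 1) = -x**2 - x*y - 2*x - 2*y**2 + 2.
Note: deg(f) ≤ deg(F) = 2; strict inequality happens when F is divisible by Z (lost terms).


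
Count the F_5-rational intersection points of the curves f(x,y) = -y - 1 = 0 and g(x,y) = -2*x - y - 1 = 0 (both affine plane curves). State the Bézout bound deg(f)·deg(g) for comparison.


Common zeros: {(0, 4)}; count = 1; Bézout bound = 1.

deg(f) = 1, deg(g) = 1, so Bézout bound = 1.
Scan x ∈ F_5. For each x, list the y ∈ F_5 with f(x, y) ≡ 0 and those with g(x, y) ≡ 0 (mod 5); the common zeros in that column are the intersection.
  x = 0: f ≡ 0 at y ∈ {4}; g ≡ 0 at y ∈ {4}; common: {4}.
  x = 1: f ≡ 0 at y ∈ {4}; g ≡ 0 at y ∈ {2}; common: ∅.
  x = 2: f ≡ 0 at y ∈ {4}; g ≡ 0 at y ∈ {0}; common: ∅.
  x = 3: f ≡ 0 at y ∈ {4}; g ≡ 0 at y ∈ {3}; common: ∅.
  x = 4: f ≡ 0 at y ∈ {4}; g ≡ 0 at y ∈ {1}; common: ∅.
Collecting: common zeros = {(0, 4)}, so the count is 1.
Comparison with the Bézout bound: 1 ≤ 1 = deg(f)·deg(g), as expected for curves with no common component (the bound is attained).


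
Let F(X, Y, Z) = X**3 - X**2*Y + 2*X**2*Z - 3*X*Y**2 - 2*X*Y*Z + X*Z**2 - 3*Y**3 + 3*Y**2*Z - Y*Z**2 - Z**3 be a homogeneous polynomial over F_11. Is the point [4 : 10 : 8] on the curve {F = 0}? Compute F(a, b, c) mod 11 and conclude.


F(4,10,8) ≡ 3 (mod 11); P is NOT on the curve.

Evaluate F(4, 10, 8) term-by-term (mod 11).
  X**3 ↦ 1·64·1·1 = 64
  -X**2*Y ↦ -1·16·10·1 = -160
  2*X**2*Z ↦ 2·16·1·8 = 256
  -3*X*Y**2 ↦ -3·4·100·1 = -1200
  -2*X*Y*Z ↦ -2·4·10·8 = -640
  X*Z**2 ↦ 1·4·1·64 = 256
  -3*Y**3 ↦ -3·1·1000·1 = -3000
  3*Y**2*Z ↦ 3·1·100·8 = 2400
  -Y*Z**2 ↦ -1·1·10·64 = -640
  -Z**3 ↦ -1·1·1·512 = -512
Sum: F(4, 10, 8) = (64) + (-160) + (256) + (-1200) + (-640) + (256) + (-3000) + (2400) + (-640) + (-512) = -3176.
Reducing mod 11: -3176 ≡ 3 (mod 11).
Since F(a, b, c) ≡ 3 ≠ 0 (mod 11), P does NOT lie on the curve.


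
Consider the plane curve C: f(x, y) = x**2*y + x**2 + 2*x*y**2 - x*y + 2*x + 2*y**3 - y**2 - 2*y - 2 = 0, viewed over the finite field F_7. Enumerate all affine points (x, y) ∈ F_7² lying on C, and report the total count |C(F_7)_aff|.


Affine F_7-points: {(1, 5), (2, 4), (2, 6), (4, 5), (6, 4)}; count = 5.

For each of the 49 pairs (x, y) ∈ F_7², evaluate f(x, y) mod 7. Record the zeros.
  x = 0: [0↦5, 1↦4, 2↦6, 3↦2, 4↦4, 5↦3, 6↦4]  zeros at y ∈ ∅
  x = 1: [0↦1, 1↦2, 2↦3, 3↦2, 4↦4, 5↦0, 6↦2]  zeros at y ∈ {5}
  x = 2: [0↦6, 1↦4, 2↦6, 3↦3, 4↦0, 5↦2, 6↦0]  zeros at y ∈ {4, 6}
  x = 3: [0↦6, 1↦3, 2↦1, 3↦5, 4↦6, 5↦2, 6↦5]  zeros at y ∈ ∅
  x = 4: [0↦1, 1↦6, 2↦2, 3↦1, 4↦1, 5↦0, 6↦3]  zeros at y ∈ {5}
  x = 5: [0↦5, 1↦6, 2↦2, 3↦5, 4↦6, 5↦3, 6↦1]  zeros at y ∈ ∅
  x = 6: [0↦4, 1↦3, 2↦1, 3↦3, 4↦0, 5↦4, 6↦6]  zeros at y ∈ {4}
Collecting zeros: affine points = {(1, 5), (2, 4), (2, 6), (4, 5), (6, 4)}.
Total count |C(F_7)_aff| = 5.


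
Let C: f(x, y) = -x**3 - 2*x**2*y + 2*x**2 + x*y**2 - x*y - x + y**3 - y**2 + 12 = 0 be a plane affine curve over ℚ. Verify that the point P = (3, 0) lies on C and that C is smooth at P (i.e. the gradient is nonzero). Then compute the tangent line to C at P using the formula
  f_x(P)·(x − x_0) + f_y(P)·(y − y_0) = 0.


Tangent line at P: -16*x - 21*y + 48 = 0.

Step 1: f(3, 0) = 0, so P lies on C.
Step 2: partial derivatives
  f_x(x, y) = -3*x**2 - 4*x*y + 4*x + y**2 - y - 1, f_y(x, y) = -2*x**2 + 2*x*y - x + 3*y**2 - 2*y.
  f_x(P) = -16, f_y(P) = -21 (gradient nonzero, so P is smooth).
Step 3: tangent line at P: -16·(x − 3) + -21·(y − 0) = 0.
Expanding: -16*x - 21*y + 48 = 0.


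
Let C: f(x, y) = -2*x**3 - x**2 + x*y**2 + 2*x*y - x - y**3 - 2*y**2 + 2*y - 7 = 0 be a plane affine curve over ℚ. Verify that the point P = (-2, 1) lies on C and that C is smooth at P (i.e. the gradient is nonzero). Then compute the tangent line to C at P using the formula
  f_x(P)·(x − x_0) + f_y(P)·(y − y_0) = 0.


Tangent line at P: -18*x - 13*y - 23 = 0.

Step 1: f(-2, 1) = 0, so P lies on C.
Step 2: partial derivatives
  f_x(x, y) = -6*x**2 - 2*x + y**2 + 2*y - 1, f_y(x, y) = 2*x*y + 2*x - 3*y**2 - 4*y + 2.
  f_x(P) = -18, f_y(P) = -13 (gradient nonzero, so P is smooth).
Step 3: tangent line at P: -18·(x − -2) + -13·(y − 1) = 0.
Expanding: -18*x - 13*y - 23 = 0.


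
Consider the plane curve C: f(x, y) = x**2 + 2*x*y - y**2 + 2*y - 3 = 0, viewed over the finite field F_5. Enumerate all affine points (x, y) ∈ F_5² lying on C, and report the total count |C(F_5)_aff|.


Affine F_5-points: {(2, 3)}; count = 1.

For each of the 25 pairs (x, y) ∈ F_5², evaluate f(x, y) mod 5. Record the zeros.
  x = 0: [0↦2, 1↦3, 2↦2, 3↦4, 4↦4]  zeros at y ∈ ∅
  x = 1: [0↦3, 1↦1, 2↦2, 3↦1, 4↦3]  zeros at y ∈ ∅
  x = 2: [0↦1, 1↦1, 2↦4, 3↦0, 4↦4]  zeros at y ∈ {3}
  x = 3: [0↦1, 1↦3, 2↦3, 3↦1, 4↦2]  zeros at y ∈ ∅
  x = 4: [0↦3, 1↦2, 2↦4, 3↦4, 4↦2]  zeros at y ∈ ∅
Collecting zeros: affine points = {(2, 3)}.
Total count |C(F_5)_aff| = 1.


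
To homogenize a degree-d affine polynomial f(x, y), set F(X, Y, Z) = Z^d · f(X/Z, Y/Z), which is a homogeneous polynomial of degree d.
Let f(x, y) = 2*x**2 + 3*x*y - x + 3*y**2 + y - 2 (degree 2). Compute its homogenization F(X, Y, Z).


F(X, Y, Z) = 2*X**2 + 3*X*Y - X*Z + 3*Y**2 + Y*Z - 2*Z**2

deg(f) = 2.
Substitute x = X/Z, y = Y/Z into f, then multiply by Z^2.
  monomial 2·x^2·y^0 ↦ 2·X^2·Y^0·Z^0.
  monomial 3·x^1·y^1 ↦ 3·X^1·Y^1·Z^0.
  monomial -1·x^1·y^0 ↦ -1·X^1·Y^0·Z^1.
  monomial 3·x^0·y^2 ↦ 3·X^0·Y^2·Z^0.
  monomial 1·x^0·y^1 ↦ 1·X^0·Y^1·Z^1.
  monomial -2·x^0·y^0 ↦ -2·X^0·Y^0·Z^2.
Collecting: F(X, Y, Z) = 2*X**2 + 3*X*Y - X*Z + 3*Y**2 + Y*Z - 2*Z**2.


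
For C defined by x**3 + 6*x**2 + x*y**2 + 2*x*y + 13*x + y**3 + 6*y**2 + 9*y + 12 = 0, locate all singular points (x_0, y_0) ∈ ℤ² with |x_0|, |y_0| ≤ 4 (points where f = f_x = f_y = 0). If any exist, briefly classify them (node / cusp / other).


Singular points: {(-2, -1)}; classification: cusp.

Compute partial derivatives:
  f_x = 3*x**2 + 12*x + y**2 + 2*y + 13.
  f_y = 2*x*y + 2*x + 3*y**2 + 12*y + 9.
Scan x_0 ∈ {−4, ..., 4}. For each x_0, f_y(x_0, y) is a polynomial in y; find its integer roots y ∈ {−4, ..., 4}, then test f_x and f at those candidates.
  x = -4: f_y(-4, y) = 3*y**2 + 4*y + 1; vanishes at y ∈ {-1}. (-4, -1): f_x = 12 ≠ 0.
  x = -3: f_y(-3, y) = 3*y**2 + 6*y + 3; vanishes at y ∈ {-1}. (-3, -1): f_x = 3 ≠ 0.
  x = -2: f_y(-2, y) = 3*y**2 + 8*y + 5; vanishes at y ∈ {-1}. (-2, -1): f_x = 0, f = 0 — SINGULAR.
  x = -1: f_y(-1, y) = 3*y**2 + 10*y + 7; vanishes at y ∈ {-1}. (-1, -1): f_x = 3 ≠ 0.
  x = 0: f_y(0, y) = 3*y**2 + 12*y + 9; vanishes at y ∈ {-3, -1}. (0, -3): f_x = 16 ≠ 0; (0, -1): f_x = 12 ≠ 0.
  x = 1: f_y(1, y) = 3*y**2 + 14*y + 11; vanishes at y ∈ {-1}. (1, -1): f_x = 27 ≠ 0.
  x = 2: f_y(2, y) = 3*y**2 + 16*y + 13; vanishes at y ∈ {-1}. (2, -1): f_x = 48 ≠ 0.
  x = 3: f_y(3, y) = 3*y**2 + 18*y + 15; vanishes at y ∈ {-1}. (3, -1): f_x = 75 ≠ 0.
  x = 4: f_y(4, y) = 3*y**2 + 20*y + 17; vanishes at y ∈ {-1}. (4, -1): f_x = 108 ≠ 0.
Only singular point on the grid: (-2, -1).
Classify: substitute x = -2 + u, y = -1 + v and expand: f = u**3 + u*v**2 + v**3 + v**2.
No constant or linear terms (consistent with a singular point). Quadratic part: v**2. Cubic part: u**3 + u*v**2 + v**3.
The quadratic part v**2 is a perfect square, so there is a single (double) tangent line v = 0, i.e. y = -1. Restricting the cubic part to that line (v = 0) leaves u**3 ≠ 0, so f is not divisible by v and the branch is v² ≈ -u**3 to lowest order — this is a cusp.
Classification: cusp.


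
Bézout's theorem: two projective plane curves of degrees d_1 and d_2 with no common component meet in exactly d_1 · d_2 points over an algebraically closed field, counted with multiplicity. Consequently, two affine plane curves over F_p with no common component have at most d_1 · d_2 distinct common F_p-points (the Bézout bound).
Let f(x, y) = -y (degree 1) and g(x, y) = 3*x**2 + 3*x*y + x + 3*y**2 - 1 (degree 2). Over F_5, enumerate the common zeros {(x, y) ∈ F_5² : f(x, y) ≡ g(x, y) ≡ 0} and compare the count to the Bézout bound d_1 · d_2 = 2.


Common zeros: ∅; count = 0; Bézout bound = 2.

deg(f) = 1, deg(g) = 2, so Bézout bound = 2.
Scan x ∈ F_5. For each x, list the y ∈ F_5 with f(x, y) ≡ 0 and those with g(x, y) ≡ 0 (mod 5); the common zeros in that column are the intersection.
  x = 0: f ≡ 0 at y ∈ {0}; g ≡ 0 at y ∈ ∅; common: ∅.
  x = 1: f ≡ 0 at y ∈ {0}; g ≡ 0 at y ∈ ∅; common: ∅.
  x = 2: f ≡ 0 at y ∈ {0}; g ≡ 0 at y ∈ {4}; common: ∅.
  x = 3: f ≡ 0 at y ∈ {0}; g ≡ 0 at y ∈ ∅; common: ∅.
  x = 4: f ≡ 0 at y ∈ {0}; g ≡ 0 at y ∈ ∅; common: ∅.
Collecting: common zeros = ∅, so the count is 0.
Comparison with the Bézout bound: 0 ≤ 2 = deg(f)·deg(g), as expected for curves with no common component (the affine F_5-count falls short of the bound because intersections may lie at infinity, over extension fields, or carry multiplicity).


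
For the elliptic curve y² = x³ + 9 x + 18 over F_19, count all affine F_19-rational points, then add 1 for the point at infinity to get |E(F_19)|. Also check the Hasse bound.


Affine points = {(1, 3), (1, 16), (2, 5), (2, 14), (4, 2), (4, 17), (5, 6), (5, 13), (7, 5), (7, 14), (9, 7), (9, 12), (10, 5), (10, 14), (11, 2), (11, 17), (12, 7), (12, 12), (14, 0), (17, 7), (17, 12)}; affine count = 21; |E(F_19)| = 22.

Discriminant check: Δ ∝ 4a³ + 27b² = 4·9³ + 27·18² = 4·729 + 27·324 ≡ 17 (mod 19). Nonzero ⇒ E is nonsingular.
For each x ∈ F_19, compute rhs = x³ + 9·x + 18 mod 19, then count y ∈ F_19 with y² ≡ rhs.
  x = 0: rhs = 18, matching y values: none (0 points).
  x = 1: rhs = 9, matching y values: 3, 16 (2 points).
  x = 2: rhs = 6, matching y values: 5, 14 (2 points).
  x = 3: rhs = 15, matching y values: none (0 points).
  x = 4: rhs = 4, matching y values: 2, 17 (2 points).
  x = 5: rhs = 17, matching y values: 6, 13 (2 points).
  x = 6: rhs = 3, matching y values: none (0 points).
  x = 7: rhs = 6, matching y values: 5, 14 (2 points).
  x = 8: rhs = 13, matching y values: none (0 points).
  x = 9: rhs = 11, matching y values: 7, 12 (2 points).
  x = 10: rhs = 6, matching y values: 5, 14 (2 points).
  x = 11: rhs = 4, matching y values: 2, 17 (2 points).
  x = 12: rhs = 11, matching y values: 7, 12 (2 points).
  x = 13: rhs = 14, matching y values: none (0 points).
  x = 14: rhs = 0, matching y values: 0 (1 points).
  x = 15: rhs = 13, matching y values: none (0 points).
  x = 16: rhs = 2, matching y values: none (0 points).
  x = 17: rhs = 11, matching y values: 7, 12 (2 points).
  x = 18: rhs = 8, matching y values: none (0 points).
Total affine count: 21.
Full point count |E(F_19)| = 21 + 1 = 22.
Hasse bound: |22 − (19+1)| = |2| = 2 ≤ 2√19 ≈ 8.7178 ✓.


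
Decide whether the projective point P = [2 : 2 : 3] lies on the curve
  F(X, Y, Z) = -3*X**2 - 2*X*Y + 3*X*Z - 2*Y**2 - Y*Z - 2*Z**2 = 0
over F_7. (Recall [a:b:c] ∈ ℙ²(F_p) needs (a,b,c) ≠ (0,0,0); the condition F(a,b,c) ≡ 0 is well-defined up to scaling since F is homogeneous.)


F(2,2,3) ≡ 1 (mod 7); P is NOT on the curve.

Evaluate F(2, 2, 3) term-by-term (mod 7).
  -3*X**2 ↦ -3·4·1·1 = -12
  -2*X*Y ↦ -2·2·2·1 = -8
  3*X*Z ↦ 3·2·1·3 = 18
  -2*Y**2 ↦ -2·1·4·1 = -8
  -Y*Z ↦ -1·1·2·3 = -6
  -2*Z**2 ↦ -2·1·1·9 = -18
Sum: F(2, 2, 3) = (-12) + (-8) + (18) + (-8) + (-6) + (-18) = -34.
Reducing mod 7: -34 ≡ 1 (mod 7).
Since F(a, b, c) ≡ 1 ≠ 0 (mod 7), P does NOT lie on the curve.


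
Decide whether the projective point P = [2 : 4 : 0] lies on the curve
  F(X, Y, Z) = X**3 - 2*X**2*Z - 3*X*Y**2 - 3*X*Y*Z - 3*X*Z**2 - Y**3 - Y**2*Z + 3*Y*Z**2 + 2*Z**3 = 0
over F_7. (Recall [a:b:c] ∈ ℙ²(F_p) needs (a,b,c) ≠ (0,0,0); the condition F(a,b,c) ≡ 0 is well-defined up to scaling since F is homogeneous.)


F(2,4,0) ≡ 2 (mod 7); P is NOT on the curve.

Evaluate F(2, 4, 0) term-by-term (mod 7).
  X**3 ↦ 1·8·1·1 = 8
  -2*X**2*Z ↦ -2·4·1·0 = 0
  -3*X*Y**2 ↦ -3·2·16·1 = -96
  -3*X*Y*Z ↦ -3·2·4·0 = 0
  -3*X*Z**2 ↦ -3·2·1·0 = 0
  -Y**3 ↦ -1·1·64·1 = -64
  -Y**2*Z ↦ -1·1·16·0 = 0
  3*Y*Z**2 ↦ 3·1·4·0 = 0
  2*Z**3 ↦ 2·1·1·0 = 0
Sum: F(2, 4, 0) = (8) + (0) + (-96) + (0) + (0) + (-64) + (0) + (0) + (0) = -152.
Reducing mod 7: -152 ≡ 2 (mod 7).
Since F(a, b, c) ≡ 2 ≠ 0 (mod 7), P does NOT lie on the curve.


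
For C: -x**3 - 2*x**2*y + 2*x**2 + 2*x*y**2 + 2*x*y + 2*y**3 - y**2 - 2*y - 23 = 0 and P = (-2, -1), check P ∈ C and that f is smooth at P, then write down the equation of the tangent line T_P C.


Tangent line at P: -28*x + 2*y - 54 = 0.

Step 1: f(-2, -1) = 0, so P lies on C.
Step 2: partial derivatives
  f_x(x, y) = -3*x**2 - 4*x*y + 4*x + 2*y**2 + 2*y, f_y(x, y) = -2*x**2 + 4*x*y + 2*x + 6*y**2 - 2*y - 2.
  f_x(P) = -28, f_y(P) = 2 (gradient nonzero, so P is smooth).
Step 3: tangent line at P: -28·(x − -2) + 2·(y − -1) = 0.
Expanding: -28*x + 2*y - 54 = 0.


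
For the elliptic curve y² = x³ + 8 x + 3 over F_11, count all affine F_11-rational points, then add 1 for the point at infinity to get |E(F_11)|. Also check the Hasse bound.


Affine points = {(0, 5), (0, 6), (1, 1), (1, 10), (2, 4), (2, 7), (4, 0), (5, 5), (5, 6), (6, 5), (6, 6), (9, 1), (9, 10), (10, 4), (10, 7)}; affine count = 15; |E(F_11)| = 16.

Discriminant check: Δ ∝ 4a³ + 27b² = 4·8³ + 27·3² = 4·512 + 27·9 ≡ 3 (mod 11). Nonzero ⇒ E is nonsingular.
For each x ∈ F_11, compute rhs = x³ + 8·x + 3 mod 11, then count y ∈ F_11 with y² ≡ rhs.
  x = 0: rhs = 3, matching y values: 5, 6 (2 points).
  x = 1: rhs = 1, matching y values: 1, 10 (2 points).
  x = 2: rhs = 5, matching y values: 4, 7 (2 points).
  x = 3: rhs = 10, matching y values: none (0 points).
  x = 4: rhs = 0, matching y values: 0 (1 points).
  x = 5: rhs = 3, matching y values: 5, 6 (2 points).
  x = 6: rhs = 3, matching y values: 5, 6 (2 points).
  x = 7: rhs = 6, matching y values: none (0 points).
  x = 8: rhs = 7, matching y values: none (0 points).
  x = 9: rhs = 1, matching y values: 1, 10 (2 points).
  x = 10: rhs = 5, matching y values: 4, 7 (2 points).
Total affine count: 15.
Full point count |E(F_11)| = 15 + 1 = 16.
Hasse bound: |16 − (11+1)| = |4| = 4 ≤ 2√11 ≈ 6.6332 ✓.


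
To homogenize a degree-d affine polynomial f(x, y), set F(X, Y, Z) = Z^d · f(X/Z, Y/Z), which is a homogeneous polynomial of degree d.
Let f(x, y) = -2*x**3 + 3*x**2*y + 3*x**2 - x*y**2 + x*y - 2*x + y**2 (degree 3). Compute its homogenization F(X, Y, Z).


F(X, Y, Z) = -2*X**3 + 3*X**2*Y + 3*X**2*Z - X*Y**2 + X*Y*Z - 2*X*Z**2 + Y**2*Z

deg(f) = 3.
Substitute x = X/Z, y = Y/Z into f, then multiply by Z^3.
  monomial -2·x^3·y^0 ↦ -2·X^3·Y^0·Z^0.
  monomial 3·x^2·y^1 ↦ 3·X^2·Y^1·Z^0.
  monomial 3·x^2·y^0 ↦ 3·X^2·Y^0·Z^1.
  monomial -1·x^1·y^2 ↦ -1·X^1·Y^2·Z^0.
  monomial 1·x^1·y^1 ↦ 1·X^1·Y^1·Z^1.
  monomial -2·x^1·y^0 ↦ -2·X^1·Y^0·Z^2.
  monomial 1·x^0·y^2 ↦ 1·X^0·Y^2·Z^1.
Collecting: F(X, Y, Z) = -2*X**3 + 3*X**2*Y + 3*X**2*Z - X*Y**2 + X*Y*Z - 2*X*Z**2 + Y**2*Z.


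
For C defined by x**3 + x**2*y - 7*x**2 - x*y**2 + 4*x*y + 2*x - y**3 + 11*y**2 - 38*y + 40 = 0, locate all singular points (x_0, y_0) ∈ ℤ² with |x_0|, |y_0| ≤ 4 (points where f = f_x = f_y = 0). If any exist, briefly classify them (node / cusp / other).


Singular points: {(1, 3)}; classification: node.

Compute partial derivatives:
  f_x = 3*x**2 + 2*x*y - 14*x - y**2 + 4*y + 2.
  f_y = x**2 - 2*x*y + 4*x - 3*y**2 + 22*y - 38.
Scan x_0 ∈ {−4, ..., 4}. For each x_0, f_y(x_0, y) is a polynomial in y; find its integer roots y ∈ {−4, ..., 4}, then test f_x and f at those candidates.
  x = -4: f_y(-4, y) = -3*y**2 + 30*y - 38; no integer root y with |y| ≤ 4.
  x = -3: f_y(-3, y) = -3*y**2 + 28*y - 41; no integer root y with |y| ≤ 4.
  x = -2: f_y(-2, y) = -3*y**2 + 26*y - 42; no integer root y with |y| ≤ 4.
  x = -1: f_y(-1, y) = -3*y**2 + 24*y - 41; no integer root y with |y| ≤ 4.
  x = 0: f_y(0, y) = -3*y**2 + 22*y - 38; no integer root y with |y| ≤ 4.
  x = 1: f_y(1, y) = -3*y**2 + 20*y - 33; vanishes at y ∈ {3}. (1, 3): f_x = 0, f = 0 — SINGULAR.
  x = 2: f_y(2, y) = -3*y**2 + 18*y - 26; no integer root y with |y| ≤ 4.
  x = 3: f_y(3, y) = -3*y**2 + 16*y - 17; no integer root y with |y| ≤ 4.
  x = 4: f_y(4, y) = -3*y**2 + 14*y - 6; no integer root y with |y| ≤ 4.
Only singular point on the grid: (1, 3).
Classify: substitute x = 1 + u, y = 3 + v and expand: f = u**3 + u**2*v - u**2 - u*v**2 - v**3 + v**2.
No constant or linear terms (consistent with a singular point). Quadratic part: -u**2 + v**2. Cubic part: u**3 + u**2*v - u*v**2 - v**3.
The quadratic part v**2 - u**2 = (v − u)(v + u) splits into two distinct linear factors, so there are two distinct tangent lines y − 3 = ±(x − 1) — this is a node (ordinary double point).
Classification: node.
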